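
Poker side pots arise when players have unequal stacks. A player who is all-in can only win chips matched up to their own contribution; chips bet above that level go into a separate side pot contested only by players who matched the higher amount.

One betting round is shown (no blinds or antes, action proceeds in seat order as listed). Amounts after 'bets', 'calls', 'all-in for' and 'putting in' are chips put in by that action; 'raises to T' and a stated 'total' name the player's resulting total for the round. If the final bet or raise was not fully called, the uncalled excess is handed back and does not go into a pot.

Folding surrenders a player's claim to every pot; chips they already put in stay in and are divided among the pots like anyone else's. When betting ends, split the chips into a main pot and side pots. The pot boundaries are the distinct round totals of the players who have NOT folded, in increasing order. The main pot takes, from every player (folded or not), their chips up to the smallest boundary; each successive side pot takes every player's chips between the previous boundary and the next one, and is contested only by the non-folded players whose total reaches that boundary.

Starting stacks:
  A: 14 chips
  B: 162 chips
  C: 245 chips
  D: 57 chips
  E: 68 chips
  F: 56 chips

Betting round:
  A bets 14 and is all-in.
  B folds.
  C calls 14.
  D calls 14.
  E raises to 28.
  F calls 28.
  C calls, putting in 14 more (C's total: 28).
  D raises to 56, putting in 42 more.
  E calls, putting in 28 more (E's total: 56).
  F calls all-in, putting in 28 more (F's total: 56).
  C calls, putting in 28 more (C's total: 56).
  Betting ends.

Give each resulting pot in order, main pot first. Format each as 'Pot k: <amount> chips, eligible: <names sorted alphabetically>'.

Pot 1: 70 chips, eligible: A, C, D, E, F
Pot 2: 168 chips, eligible: C, D, E, F

Derivation:
Contributions: A=14, C=56, D=56, E=56, F=56
Folded: B
Pot levels (distinct totals of non-folded players): 14, 56
Layer 1-14: 14 each from A, C, D, E, F = 14*5 = 70 chips; eligible A, C, D, E, F
Layer 15-56: 42 each from C, D, E, F = 42*4 = 168 chips; eligible C, D, E, F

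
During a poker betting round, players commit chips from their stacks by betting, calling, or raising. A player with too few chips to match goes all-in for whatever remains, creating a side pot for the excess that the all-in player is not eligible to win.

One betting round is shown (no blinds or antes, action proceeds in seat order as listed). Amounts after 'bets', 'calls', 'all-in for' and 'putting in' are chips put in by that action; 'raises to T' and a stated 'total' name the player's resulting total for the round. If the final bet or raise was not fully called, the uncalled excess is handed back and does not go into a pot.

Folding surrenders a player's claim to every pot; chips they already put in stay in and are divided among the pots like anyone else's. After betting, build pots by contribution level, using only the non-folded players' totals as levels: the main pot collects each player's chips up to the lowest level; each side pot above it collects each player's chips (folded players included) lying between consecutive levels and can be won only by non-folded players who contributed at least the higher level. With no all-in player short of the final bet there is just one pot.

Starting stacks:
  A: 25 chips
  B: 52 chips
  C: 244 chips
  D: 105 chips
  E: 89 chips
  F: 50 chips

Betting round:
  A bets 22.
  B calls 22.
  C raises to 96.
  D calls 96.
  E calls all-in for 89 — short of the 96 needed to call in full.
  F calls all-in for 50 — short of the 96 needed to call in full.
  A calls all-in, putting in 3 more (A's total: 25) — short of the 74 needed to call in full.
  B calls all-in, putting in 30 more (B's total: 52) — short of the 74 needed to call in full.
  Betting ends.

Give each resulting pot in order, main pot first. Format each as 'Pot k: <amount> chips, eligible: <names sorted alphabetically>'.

Pot 1: 150 chips, eligible: A, B, C, D, E, F
Pot 2: 125 chips, eligible: B, C, D, E, F
Pot 3: 8 chips, eligible: B, C, D, E
Pot 4: 111 chips, eligible: C, D, E
Pot 5: 14 chips, eligible: C, D

Derivation:
Contributions: A=25, B=52, C=96, D=96, E=89, F=50
Pot levels (distinct totals of non-folded players): 25, 50, 52, 89, 96
Layer 1-25: 25 each from A, B, C, D, E, F = 25*6 = 150 chips; eligible A, B, C, D, E, F
Layer 26-50: 25 each from B, C, D, E, F = 25*5 = 125 chips; eligible B, C, D, E, F
Layer 51-52: 2 each from B, C, D, E = 2*4 = 8 chips; eligible B, C, D, E
Layer 53-89: 37 each from C, D, E = 37*3 = 111 chips; eligible C, D, E
Layer 90-96: 7 each from C, D = 7*2 = 14 chips; eligible C, D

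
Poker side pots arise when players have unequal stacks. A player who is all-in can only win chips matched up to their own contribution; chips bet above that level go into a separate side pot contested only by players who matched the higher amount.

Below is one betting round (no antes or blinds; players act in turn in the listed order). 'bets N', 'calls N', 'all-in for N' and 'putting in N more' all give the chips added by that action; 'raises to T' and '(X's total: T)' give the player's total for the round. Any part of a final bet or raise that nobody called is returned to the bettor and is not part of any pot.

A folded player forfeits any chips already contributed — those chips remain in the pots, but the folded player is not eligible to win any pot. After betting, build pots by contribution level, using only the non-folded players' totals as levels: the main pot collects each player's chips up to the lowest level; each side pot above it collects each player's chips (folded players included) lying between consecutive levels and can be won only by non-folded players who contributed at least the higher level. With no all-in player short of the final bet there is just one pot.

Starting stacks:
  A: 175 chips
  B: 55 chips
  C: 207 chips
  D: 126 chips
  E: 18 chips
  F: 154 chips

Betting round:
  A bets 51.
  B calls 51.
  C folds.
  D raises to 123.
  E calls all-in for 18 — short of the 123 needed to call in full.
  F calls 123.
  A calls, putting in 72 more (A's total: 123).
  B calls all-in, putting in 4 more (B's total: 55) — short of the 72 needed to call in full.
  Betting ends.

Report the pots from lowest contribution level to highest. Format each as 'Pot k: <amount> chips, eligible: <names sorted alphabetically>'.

Contributions: A=123, B=55, D=123, E=18, F=123
Folded: C
Pot levels (distinct totals of non-folded players): 18, 55, 123
Layer 1-18: 18 each from A, B, D, E, F = 18*5 = 90 chips; eligible A, B, D, E, F
Layer 19-55: 37 each from A, B, D, F = 37*4 = 148 chips; eligible A, B, D, F
Layer 56-123: 68 each from A, D, F = 68*3 = 204 chips; eligible A, D, F

Pot 1: 90 chips, eligible: A, B, D, E, F
Pot 2: 148 chips, eligible: A, B, D, F
Pot 3: 204 chips, eligible: A, D, F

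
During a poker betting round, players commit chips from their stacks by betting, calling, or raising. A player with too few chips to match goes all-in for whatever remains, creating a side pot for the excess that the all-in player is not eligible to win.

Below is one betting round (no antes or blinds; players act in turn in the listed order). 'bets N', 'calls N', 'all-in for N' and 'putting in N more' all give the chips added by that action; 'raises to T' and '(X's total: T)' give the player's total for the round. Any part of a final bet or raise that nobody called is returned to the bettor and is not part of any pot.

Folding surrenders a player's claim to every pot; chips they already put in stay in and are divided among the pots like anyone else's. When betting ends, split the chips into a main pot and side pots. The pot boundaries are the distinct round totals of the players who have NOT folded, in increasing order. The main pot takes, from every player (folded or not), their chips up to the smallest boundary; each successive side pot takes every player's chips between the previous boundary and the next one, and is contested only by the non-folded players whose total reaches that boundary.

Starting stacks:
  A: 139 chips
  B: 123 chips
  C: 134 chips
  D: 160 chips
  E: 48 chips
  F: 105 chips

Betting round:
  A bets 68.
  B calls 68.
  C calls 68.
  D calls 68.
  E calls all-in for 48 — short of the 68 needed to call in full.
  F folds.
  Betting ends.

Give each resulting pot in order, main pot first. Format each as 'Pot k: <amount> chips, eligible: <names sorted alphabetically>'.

Contributions: A=68, B=68, C=68, D=68, E=48
Folded: F
Pot levels (distinct totals of non-folded players): 48, 68
Layer 1-48: 48 each from A, B, C, D, E = 48*5 = 240 chips; eligible A, B, C, D, E
Layer 49-68: 20 each from A, B, C, D = 20*4 = 80 chips; eligible A, B, C, D

Pot 1: 240 chips, eligible: A, B, C, D, E
Pot 2: 80 chips, eligible: A, B, C, D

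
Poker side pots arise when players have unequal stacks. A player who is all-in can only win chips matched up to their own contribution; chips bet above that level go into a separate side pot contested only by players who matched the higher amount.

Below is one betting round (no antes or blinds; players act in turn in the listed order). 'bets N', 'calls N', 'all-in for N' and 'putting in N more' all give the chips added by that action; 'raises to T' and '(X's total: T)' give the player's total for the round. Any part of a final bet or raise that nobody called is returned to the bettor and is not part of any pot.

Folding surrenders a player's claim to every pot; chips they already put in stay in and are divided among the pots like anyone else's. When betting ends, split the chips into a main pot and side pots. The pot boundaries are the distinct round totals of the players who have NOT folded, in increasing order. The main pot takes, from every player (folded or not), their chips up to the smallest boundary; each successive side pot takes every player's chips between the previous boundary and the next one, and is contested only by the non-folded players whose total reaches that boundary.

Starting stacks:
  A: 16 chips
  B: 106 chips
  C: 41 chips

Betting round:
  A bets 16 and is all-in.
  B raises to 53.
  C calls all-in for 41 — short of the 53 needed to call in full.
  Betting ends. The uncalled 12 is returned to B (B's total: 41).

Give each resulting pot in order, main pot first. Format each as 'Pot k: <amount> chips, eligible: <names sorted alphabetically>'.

Contributions (after 12 returned to B): A=16, B=41, C=41
Pot levels (distinct totals of non-folded players): 16, 41
Layer 1-16: 16 each from A, B, C = 16*3 = 48 chips; eligible A, B, C
Layer 17-41: 25 each from B, C = 25*2 = 50 chips; eligible B, C

Pot 1: 48 chips, eligible: A, B, C
Pot 2: 50 chips, eligible: B, C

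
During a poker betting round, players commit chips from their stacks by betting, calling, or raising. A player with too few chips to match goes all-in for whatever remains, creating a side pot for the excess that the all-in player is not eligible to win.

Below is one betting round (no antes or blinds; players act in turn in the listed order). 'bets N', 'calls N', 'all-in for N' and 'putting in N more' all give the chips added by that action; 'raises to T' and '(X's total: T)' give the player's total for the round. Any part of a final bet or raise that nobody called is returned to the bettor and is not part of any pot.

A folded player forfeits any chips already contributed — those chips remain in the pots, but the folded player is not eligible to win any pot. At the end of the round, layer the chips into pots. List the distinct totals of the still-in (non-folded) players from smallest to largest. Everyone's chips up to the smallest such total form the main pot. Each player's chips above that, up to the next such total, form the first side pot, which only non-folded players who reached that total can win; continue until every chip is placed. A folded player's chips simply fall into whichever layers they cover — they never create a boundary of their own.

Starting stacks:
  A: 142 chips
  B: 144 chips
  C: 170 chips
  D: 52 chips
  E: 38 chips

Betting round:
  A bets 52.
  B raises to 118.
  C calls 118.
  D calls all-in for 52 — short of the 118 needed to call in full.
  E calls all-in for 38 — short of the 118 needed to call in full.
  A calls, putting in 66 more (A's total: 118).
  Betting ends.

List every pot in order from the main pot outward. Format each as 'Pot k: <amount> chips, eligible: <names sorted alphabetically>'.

Pot 1: 190 chips, eligible: A, B, C, D, E
Pot 2: 56 chips, eligible: A, B, C, D
Pot 3: 198 chips, eligible: A, B, C

Derivation:
Contributions: A=118, B=118, C=118, D=52, E=38
Pot levels (distinct totals of non-folded players): 38, 52, 118
Layer 1-38: 38 each from A, B, C, D, E = 38*5 = 190 chips; eligible A, B, C, D, E
Layer 39-52: 14 each from A, B, C, D = 14*4 = 56 chips; eligible A, B, C, D
Layer 53-118: 66 each from A, B, C = 66*3 = 198 chips; eligible A, B, C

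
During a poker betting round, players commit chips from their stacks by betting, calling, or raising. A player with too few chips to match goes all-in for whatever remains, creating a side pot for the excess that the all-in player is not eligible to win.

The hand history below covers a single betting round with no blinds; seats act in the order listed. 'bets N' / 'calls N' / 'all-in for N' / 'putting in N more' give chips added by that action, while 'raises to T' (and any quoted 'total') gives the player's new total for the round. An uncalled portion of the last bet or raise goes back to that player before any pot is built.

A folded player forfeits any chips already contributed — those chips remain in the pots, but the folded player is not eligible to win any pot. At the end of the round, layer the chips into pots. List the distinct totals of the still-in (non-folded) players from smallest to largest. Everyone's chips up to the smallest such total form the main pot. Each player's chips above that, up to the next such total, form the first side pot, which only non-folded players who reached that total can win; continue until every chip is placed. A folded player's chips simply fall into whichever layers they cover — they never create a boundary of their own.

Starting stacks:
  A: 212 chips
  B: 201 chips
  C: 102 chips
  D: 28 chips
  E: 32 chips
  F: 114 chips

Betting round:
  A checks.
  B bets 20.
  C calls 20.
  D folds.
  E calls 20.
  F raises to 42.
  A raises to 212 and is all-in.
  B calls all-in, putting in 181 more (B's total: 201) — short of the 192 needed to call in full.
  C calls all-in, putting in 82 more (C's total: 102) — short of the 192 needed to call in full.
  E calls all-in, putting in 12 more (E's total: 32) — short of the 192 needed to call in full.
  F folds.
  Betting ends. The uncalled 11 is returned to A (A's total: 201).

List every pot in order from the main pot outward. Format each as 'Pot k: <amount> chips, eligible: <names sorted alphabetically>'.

Pot 1: 160 chips, eligible: A, B, C, E
Pot 2: 220 chips, eligible: A, B, C
Pot 3: 198 chips, eligible: A, B

Derivation:
Contributions (after 11 returned to A): A=201, B=201, C=102, E=32, F=42
Folded: D, F
Pot levels (distinct totals of non-folded players): 32, 102, 201
Layer 1-32: 32 each from A, B, C, E, F = 32*5 = 160 chips; eligible A, B, C, E
Layer 33-102: A 70 + B 70 + C 70 + F 10 = 220 chips; eligible A, B, C
Layer 103-201: 99 each from A, B = 99*2 = 198 chips; eligible A, B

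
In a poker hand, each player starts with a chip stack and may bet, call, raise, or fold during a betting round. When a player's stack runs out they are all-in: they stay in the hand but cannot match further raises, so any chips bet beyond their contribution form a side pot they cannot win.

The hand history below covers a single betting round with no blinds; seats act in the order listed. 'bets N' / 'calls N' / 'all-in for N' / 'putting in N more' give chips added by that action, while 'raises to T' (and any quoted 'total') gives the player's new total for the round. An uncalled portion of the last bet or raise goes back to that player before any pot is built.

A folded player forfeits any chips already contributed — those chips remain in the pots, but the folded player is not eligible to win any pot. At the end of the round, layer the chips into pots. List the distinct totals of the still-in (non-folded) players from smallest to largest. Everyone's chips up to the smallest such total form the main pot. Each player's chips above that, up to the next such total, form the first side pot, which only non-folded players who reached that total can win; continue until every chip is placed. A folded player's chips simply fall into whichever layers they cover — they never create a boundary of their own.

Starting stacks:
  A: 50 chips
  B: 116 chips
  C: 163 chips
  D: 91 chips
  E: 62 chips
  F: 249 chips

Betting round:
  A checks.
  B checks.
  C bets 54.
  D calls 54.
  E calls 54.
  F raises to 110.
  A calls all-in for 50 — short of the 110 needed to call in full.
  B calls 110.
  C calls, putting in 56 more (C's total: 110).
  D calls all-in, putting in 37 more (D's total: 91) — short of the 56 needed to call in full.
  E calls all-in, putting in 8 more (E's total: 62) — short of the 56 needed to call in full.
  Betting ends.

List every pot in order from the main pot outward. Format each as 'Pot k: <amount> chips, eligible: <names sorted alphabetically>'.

Pot 1: 300 chips, eligible: A, B, C, D, E, F
Pot 2: 60 chips, eligible: B, C, D, E, F
Pot 3: 116 chips, eligible: B, C, D, F
Pot 4: 57 chips, eligible: B, C, F

Derivation:
Contributions: A=50, B=110, C=110, D=91, E=62, F=110
Pot levels (distinct totals of non-folded players): 50, 62, 91, 110
Layer 1-50: 50 each from A, B, C, D, E, F = 50*6 = 300 chips; eligible A, B, C, D, E, F
Layer 51-62: 12 each from B, C, D, E, F = 12*5 = 60 chips; eligible B, C, D, E, F
Layer 63-91: 29 each from B, C, D, F = 29*4 = 116 chips; eligible B, C, D, F
Layer 92-110: 19 each from B, C, F = 19*3 = 57 chips; eligible B, C, F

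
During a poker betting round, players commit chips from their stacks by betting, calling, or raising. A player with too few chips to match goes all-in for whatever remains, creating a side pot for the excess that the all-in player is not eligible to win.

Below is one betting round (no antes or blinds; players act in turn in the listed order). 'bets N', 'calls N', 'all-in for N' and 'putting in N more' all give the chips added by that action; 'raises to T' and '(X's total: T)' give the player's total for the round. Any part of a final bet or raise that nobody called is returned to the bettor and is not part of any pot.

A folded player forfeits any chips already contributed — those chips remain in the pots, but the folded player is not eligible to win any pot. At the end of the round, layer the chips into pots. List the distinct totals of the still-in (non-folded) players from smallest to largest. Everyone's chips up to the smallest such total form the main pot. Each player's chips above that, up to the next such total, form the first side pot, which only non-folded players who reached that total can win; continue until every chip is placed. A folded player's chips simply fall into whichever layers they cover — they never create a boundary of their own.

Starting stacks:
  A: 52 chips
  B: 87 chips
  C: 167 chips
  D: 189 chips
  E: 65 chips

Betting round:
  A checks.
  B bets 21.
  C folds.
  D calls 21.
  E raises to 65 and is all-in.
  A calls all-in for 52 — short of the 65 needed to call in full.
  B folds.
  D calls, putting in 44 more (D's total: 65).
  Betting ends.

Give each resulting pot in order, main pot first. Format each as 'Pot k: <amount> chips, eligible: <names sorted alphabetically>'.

Contributions: A=52, B=21, D=65, E=65
Folded: B, C
Pot levels (distinct totals of non-folded players): 52, 65
Layer 1-52: A 52 + B 21 + D 52 + E 52 = 177 chips; eligible A, D, E
Layer 53-65: 13 each from D, E = 13*2 = 26 chips; eligible D, E

Pot 1: 177 chips, eligible: A, D, E
Pot 2: 26 chips, eligible: D, E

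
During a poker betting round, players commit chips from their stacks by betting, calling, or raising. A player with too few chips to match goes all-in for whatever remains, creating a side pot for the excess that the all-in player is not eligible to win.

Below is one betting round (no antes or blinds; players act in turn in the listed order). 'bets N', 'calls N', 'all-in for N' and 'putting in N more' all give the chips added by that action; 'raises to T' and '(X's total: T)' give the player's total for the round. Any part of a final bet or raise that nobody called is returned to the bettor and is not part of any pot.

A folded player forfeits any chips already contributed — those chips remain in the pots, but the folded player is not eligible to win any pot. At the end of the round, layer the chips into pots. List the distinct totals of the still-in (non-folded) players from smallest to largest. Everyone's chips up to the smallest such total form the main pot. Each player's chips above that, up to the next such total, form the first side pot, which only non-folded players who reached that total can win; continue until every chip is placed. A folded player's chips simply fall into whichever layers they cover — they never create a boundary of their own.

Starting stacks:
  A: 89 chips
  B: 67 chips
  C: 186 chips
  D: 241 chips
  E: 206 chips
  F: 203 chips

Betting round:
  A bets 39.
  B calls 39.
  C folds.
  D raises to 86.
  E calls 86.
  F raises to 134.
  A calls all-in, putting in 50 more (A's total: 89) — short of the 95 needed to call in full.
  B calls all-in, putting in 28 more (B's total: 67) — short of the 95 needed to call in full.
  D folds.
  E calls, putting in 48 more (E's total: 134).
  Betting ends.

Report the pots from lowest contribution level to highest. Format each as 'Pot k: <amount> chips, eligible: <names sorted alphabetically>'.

Contributions: A=89, B=67, D=86, E=134, F=134
Folded: C, D
Pot levels (distinct totals of non-folded players): 67, 89, 134
Layer 1-67: 67 each from A, B, D, E, F = 67*5 = 335 chips; eligible A, B, E, F
Layer 68-89: A 22 + D 19 + E 22 + F 22 = 85 chips; eligible A, E, F
Layer 90-134: 45 each from E, F = 45*2 = 90 chips; eligible E, F

Pot 1: 335 chips, eligible: A, B, E, F
Pot 2: 85 chips, eligible: A, E, F
Pot 3: 90 chips, eligible: E, F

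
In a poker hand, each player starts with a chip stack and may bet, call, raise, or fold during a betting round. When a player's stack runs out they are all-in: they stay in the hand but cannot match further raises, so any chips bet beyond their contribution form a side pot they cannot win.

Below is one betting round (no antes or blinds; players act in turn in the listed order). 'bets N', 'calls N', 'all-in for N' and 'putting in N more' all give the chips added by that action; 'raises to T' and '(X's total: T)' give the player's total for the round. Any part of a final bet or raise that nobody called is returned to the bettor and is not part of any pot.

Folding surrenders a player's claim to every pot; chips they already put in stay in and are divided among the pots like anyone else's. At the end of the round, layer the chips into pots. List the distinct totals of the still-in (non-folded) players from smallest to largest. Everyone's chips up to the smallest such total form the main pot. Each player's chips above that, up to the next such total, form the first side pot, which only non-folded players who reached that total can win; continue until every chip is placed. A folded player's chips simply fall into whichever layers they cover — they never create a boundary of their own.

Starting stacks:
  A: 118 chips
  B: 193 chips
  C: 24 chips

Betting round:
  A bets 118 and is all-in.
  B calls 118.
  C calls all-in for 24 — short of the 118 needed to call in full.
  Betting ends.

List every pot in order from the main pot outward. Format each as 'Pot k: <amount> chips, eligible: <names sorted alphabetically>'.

Pot 1: 72 chips, eligible: A, B, C
Pot 2: 188 chips, eligible: A, B

Derivation:
Contributions: A=118, B=118, C=24
Pot levels (distinct totals of non-folded players): 24, 118
Layer 1-24: 24 each from A, B, C = 24*3 = 72 chips; eligible A, B, C
Layer 25-118: 94 each from A, B = 94*2 = 188 chips; eligible A, B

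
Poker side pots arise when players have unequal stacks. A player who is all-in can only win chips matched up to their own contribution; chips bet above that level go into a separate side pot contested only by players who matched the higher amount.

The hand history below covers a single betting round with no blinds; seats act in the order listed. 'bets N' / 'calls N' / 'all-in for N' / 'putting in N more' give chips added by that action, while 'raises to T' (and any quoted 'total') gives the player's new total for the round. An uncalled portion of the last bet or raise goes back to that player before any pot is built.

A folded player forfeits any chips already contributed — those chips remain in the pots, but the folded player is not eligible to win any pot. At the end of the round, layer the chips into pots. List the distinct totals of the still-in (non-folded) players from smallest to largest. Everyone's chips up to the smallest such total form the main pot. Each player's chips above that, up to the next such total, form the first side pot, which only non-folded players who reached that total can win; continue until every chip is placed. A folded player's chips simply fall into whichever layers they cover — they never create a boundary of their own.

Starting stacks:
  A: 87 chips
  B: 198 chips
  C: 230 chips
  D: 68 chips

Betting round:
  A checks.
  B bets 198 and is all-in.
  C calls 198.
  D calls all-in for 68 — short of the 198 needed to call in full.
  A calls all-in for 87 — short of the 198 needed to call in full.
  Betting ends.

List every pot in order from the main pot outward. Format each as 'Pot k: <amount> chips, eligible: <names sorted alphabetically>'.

Pot 1: 272 chips, eligible: A, B, C, D
Pot 2: 57 chips, eligible: A, B, C
Pot 3: 222 chips, eligible: B, C

Derivation:
Contributions: A=87, B=198, C=198, D=68
Pot levels (distinct totals of non-folded players): 68, 87, 198
Layer 1-68: 68 each from A, B, C, D = 68*4 = 272 chips; eligible A, B, C, D
Layer 69-87: 19 each from A, B, C = 19*3 = 57 chips; eligible A, B, C
Layer 88-198: 111 each from B, C = 111*2 = 222 chips; eligible B, C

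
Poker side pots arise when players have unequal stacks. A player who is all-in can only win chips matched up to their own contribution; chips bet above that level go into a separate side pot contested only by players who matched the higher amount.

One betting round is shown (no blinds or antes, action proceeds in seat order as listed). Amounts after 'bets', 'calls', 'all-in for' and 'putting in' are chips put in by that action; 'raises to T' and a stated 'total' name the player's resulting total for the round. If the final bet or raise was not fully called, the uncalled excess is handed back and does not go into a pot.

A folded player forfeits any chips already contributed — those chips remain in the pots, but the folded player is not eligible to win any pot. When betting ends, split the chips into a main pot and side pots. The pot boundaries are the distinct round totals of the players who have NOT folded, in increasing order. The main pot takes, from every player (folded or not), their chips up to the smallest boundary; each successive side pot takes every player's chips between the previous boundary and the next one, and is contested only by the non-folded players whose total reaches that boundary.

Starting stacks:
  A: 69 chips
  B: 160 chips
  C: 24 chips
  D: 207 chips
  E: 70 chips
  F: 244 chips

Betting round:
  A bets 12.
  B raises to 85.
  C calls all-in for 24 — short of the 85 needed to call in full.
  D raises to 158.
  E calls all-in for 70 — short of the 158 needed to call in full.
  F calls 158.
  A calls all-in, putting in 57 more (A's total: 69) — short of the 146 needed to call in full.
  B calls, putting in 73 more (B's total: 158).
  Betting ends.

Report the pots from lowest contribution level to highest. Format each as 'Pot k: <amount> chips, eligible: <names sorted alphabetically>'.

Contributions: A=69, B=158, C=24, D=158, E=70, F=158
Pot levels (distinct totals of non-folded players): 24, 69, 70, 158
Layer 1-24: 24 each from A, B, C, D, E, F = 24*6 = 144 chips; eligible A, B, C, D, E, F
Layer 25-69: 45 each from A, B, D, E, F = 45*5 = 225 chips; eligible A, B, D, E, F
Layer 70-70: 1 each from B, D, E, F = 1*4 = 4 chips; eligible B, D, E, F
Layer 71-158: 88 each from B, D, F = 88*3 = 264 chips; eligible B, D, F

Pot 1: 144 chips, eligible: A, B, C, D, E, F
Pot 2: 225 chips, eligible: A, B, D, E, F
Pot 3: 4 chips, eligible: B, D, E, F
Pot 4: 264 chips, eligible: B, D, F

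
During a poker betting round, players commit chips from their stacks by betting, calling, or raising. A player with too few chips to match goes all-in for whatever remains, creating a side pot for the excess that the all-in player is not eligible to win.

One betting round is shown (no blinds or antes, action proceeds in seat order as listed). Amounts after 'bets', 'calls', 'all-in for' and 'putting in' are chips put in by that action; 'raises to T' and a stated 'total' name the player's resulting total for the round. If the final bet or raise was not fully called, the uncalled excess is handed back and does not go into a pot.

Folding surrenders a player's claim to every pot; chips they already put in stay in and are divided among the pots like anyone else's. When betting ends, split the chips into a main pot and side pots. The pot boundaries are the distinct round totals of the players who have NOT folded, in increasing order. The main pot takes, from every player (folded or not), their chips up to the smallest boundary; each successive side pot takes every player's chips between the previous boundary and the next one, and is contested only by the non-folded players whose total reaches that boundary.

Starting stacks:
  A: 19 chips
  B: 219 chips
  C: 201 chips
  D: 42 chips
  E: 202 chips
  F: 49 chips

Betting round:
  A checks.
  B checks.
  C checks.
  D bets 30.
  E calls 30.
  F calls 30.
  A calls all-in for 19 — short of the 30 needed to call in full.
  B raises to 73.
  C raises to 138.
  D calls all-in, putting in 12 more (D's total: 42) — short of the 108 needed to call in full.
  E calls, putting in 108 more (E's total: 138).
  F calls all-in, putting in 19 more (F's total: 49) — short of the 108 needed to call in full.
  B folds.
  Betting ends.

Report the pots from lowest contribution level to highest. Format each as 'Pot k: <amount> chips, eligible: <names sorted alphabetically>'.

Contributions: A=19, B=73, C=138, D=42, E=138, F=49
Folded: B
Pot levels (distinct totals of non-folded players): 19, 42, 49, 138
Layer 1-19: 19 each from A, B, C, D, E, F = 19*6 = 114 chips; eligible A, C, D, E, F
Layer 20-42: 23 each from B, C, D, E, F = 23*5 = 115 chips; eligible C, D, E, F
Layer 43-49: 7 each from B, C, E, F = 7*4 = 28 chips; eligible C, E, F
Layer 50-138: B 24 + C 89 + E 89 = 202 chips; eligible C, E

Pot 1: 114 chips, eligible: A, C, D, E, F
Pot 2: 115 chips, eligible: C, D, E, F
Pot 3: 28 chips, eligible: C, E, F
Pot 4: 202 chips, eligible: C, E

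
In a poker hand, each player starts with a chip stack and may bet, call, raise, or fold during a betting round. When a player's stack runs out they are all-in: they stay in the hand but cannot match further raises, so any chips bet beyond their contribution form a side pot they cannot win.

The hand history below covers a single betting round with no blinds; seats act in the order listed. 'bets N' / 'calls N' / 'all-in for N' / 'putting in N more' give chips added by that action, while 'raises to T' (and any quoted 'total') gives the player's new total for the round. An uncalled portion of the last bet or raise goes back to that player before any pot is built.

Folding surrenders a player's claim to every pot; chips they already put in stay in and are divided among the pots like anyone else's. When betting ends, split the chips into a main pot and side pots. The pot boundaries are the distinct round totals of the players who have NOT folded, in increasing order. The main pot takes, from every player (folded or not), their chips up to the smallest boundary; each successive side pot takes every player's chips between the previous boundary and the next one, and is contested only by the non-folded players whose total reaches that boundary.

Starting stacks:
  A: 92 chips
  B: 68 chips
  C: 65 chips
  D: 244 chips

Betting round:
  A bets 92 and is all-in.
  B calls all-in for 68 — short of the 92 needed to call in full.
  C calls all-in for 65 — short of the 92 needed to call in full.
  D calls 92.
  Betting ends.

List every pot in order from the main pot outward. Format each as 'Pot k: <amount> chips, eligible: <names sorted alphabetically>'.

Pot 1: 260 chips, eligible: A, B, C, D
Pot 2: 9 chips, eligible: A, B, D
Pot 3: 48 chips, eligible: A, D

Derivation:
Contributions: A=92, B=68, C=65, D=92
Pot levels (distinct totals of non-folded players): 65, 68, 92
Layer 1-65: 65 each from A, B, C, D = 65*4 = 260 chips; eligible A, B, C, D
Layer 66-68: 3 each from A, B, D = 3*3 = 9 chips; eligible A, B, D
Layer 69-92: 24 each from A, D = 24*2 = 48 chips; eligible A, D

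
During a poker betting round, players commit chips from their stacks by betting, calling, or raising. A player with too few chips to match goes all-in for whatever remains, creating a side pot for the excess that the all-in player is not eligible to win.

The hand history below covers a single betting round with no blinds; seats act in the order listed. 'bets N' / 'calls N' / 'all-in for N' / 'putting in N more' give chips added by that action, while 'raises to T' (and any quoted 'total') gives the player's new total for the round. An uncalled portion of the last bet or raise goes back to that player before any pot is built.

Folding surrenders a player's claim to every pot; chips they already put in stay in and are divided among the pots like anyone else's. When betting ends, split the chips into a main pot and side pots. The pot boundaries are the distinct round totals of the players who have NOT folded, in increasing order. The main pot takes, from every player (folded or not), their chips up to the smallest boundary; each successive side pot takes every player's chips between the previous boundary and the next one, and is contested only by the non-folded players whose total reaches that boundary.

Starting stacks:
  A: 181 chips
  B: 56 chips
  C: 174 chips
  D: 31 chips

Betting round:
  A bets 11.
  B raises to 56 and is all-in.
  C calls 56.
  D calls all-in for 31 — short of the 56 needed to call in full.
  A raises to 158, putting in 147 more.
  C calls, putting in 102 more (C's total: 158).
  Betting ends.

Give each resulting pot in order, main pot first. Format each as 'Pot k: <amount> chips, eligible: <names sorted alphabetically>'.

Contributions: A=158, B=56, C=158, D=31
Pot levels (distinct totals of non-folded players): 31, 56, 158
Layer 1-31: 31 each from A, B, C, D = 31*4 = 124 chips; eligible A, B, C, D
Layer 32-56: 25 each from A, B, C = 25*3 = 75 chips; eligible A, B, C
Layer 57-158: 102 each from A, C = 102*2 = 204 chips; eligible A, C

Pot 1: 124 chips, eligible: A, B, C, D
Pot 2: 75 chips, eligible: A, B, C
Pot 3: 204 chips, eligible: A, C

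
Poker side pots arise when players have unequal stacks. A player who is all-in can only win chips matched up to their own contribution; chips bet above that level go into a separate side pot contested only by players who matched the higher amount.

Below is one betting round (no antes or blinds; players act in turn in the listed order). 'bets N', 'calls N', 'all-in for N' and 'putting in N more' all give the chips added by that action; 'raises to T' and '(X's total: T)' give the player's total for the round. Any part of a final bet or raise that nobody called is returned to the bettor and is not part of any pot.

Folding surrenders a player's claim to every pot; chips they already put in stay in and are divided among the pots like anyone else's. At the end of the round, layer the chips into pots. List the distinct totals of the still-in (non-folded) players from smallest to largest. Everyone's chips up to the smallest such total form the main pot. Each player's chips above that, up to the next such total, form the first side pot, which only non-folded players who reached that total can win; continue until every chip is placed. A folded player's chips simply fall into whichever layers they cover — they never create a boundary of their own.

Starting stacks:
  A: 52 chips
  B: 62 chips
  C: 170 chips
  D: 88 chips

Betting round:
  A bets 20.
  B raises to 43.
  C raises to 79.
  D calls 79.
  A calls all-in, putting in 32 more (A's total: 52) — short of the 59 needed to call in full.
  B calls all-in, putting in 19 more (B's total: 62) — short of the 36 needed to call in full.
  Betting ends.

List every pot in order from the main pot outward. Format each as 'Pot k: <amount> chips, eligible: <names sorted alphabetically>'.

Contributions: A=52, B=62, C=79, D=79
Pot levels (distinct totals of non-folded players): 52, 62, 79
Layer 1-52: 52 each from A, B, C, D = 52*4 = 208 chips; eligible A, B, C, D
Layer 53-62: 10 each from B, C, D = 10*3 = 30 chips; eligible B, C, D
Layer 63-79: 17 each from C, D = 17*2 = 34 chips; eligible C, D

Pot 1: 208 chips, eligible: A, B, C, D
Pot 2: 30 chips, eligible: B, C, D
Pot 3: 34 chips, eligible: C, D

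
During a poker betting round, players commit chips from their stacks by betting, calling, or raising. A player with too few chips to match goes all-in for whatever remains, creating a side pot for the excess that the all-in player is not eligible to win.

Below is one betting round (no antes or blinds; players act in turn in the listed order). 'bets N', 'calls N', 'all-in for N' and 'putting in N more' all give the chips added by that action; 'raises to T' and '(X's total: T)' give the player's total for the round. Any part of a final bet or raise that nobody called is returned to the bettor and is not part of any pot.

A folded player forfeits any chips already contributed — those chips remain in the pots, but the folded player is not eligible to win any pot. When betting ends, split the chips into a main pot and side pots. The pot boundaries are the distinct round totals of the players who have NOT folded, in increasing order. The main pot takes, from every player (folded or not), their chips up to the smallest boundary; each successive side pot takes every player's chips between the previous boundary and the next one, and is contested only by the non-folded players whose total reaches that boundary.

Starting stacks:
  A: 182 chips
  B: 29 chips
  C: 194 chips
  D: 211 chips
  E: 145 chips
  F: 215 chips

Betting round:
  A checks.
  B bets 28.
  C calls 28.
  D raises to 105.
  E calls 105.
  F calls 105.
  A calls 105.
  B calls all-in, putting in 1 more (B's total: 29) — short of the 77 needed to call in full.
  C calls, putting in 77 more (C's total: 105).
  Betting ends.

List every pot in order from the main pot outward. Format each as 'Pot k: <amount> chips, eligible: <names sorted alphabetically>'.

Pot 1: 174 chips, eligible: A, B, C, D, E, F
Pot 2: 380 chips, eligible: A, C, D, E, F

Derivation:
Contributions: A=105, B=29, C=105, D=105, E=105, F=105
Pot levels (distinct totals of non-folded players): 29, 105
Layer 1-29: 29 each from A, B, C, D, E, F = 29*6 = 174 chips; eligible A, B, C, D, E, F
Layer 30-105: 76 each from A, C, D, E, F = 76*5 = 380 chips; eligible A, C, D, E, F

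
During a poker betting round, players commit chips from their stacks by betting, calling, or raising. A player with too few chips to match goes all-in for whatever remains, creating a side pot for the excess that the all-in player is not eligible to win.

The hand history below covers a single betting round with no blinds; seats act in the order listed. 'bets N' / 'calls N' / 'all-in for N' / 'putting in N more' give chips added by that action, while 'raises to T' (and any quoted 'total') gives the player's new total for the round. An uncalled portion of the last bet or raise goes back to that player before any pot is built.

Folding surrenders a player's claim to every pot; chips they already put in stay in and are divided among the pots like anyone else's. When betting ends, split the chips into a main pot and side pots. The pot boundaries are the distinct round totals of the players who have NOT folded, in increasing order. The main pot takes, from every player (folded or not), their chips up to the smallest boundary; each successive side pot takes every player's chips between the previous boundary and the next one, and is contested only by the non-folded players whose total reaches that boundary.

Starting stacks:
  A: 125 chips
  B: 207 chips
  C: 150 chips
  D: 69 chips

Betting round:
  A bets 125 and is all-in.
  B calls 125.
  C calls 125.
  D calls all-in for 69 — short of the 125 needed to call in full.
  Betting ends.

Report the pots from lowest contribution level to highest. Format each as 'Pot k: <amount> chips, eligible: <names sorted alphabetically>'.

Pot 1: 276 chips, eligible: A, B, C, D
Pot 2: 168 chips, eligible: A, B, C

Derivation:
Contributions: A=125, B=125, C=125, D=69
Pot levels (distinct totals of non-folded players): 69, 125
Layer 1-69: 69 each from A, B, C, D = 69*4 = 276 chips; eligible A, B, C, D
Layer 70-125: 56 each from A, B, C = 56*3 = 168 chips; eligible A, B, C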